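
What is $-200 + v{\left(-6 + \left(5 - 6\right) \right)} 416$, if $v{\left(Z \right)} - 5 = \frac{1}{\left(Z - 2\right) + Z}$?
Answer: $1854$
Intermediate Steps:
$v{\left(Z \right)} = 5 + \frac{1}{-2 + 2 Z}$ ($v{\left(Z \right)} = 5 + \frac{1}{\left(Z - 2\right) + Z} = 5 + \frac{1}{\left(-2 + Z\right) + Z} = 5 + \frac{1}{-2 + 2 Z}$)
$-200 + v{\left(-6 + \left(5 - 6\right) \right)} 416 = -200 + \frac{-9 + 10 \left(-6 + \left(5 - 6\right)\right)}{2 \left(-1 + \left(-6 + \left(5 - 6\right)\right)\right)} 416 = -200 + \frac{-9 + 10 \left(-6 - 1\right)}{2 \left(-1 - 7\right)} 416 = -200 + \frac{-9 + 10 \left(-7\right)}{2 \left(-1 - 7\right)} 416 = -200 + \frac{-9 - 70}{2 \left(-8\right)} 416 = -200 + \frac{1}{2} \left(- \frac{1}{8}\right) \left(-79\right) 416 = -200 + \frac{79}{16} \cdot 416 = -200 + 2054 = 1854$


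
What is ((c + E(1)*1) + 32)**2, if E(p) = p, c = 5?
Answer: 1444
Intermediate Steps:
((c + E(1)*1) + 32)**2 = ((5 + 1*1) + 32)**2 = ((5 + 1) + 32)**2 = (6 + 32)**2 = 38**2 = 1444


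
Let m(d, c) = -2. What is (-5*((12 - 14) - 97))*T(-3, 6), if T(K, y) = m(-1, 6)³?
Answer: -3960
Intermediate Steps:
T(K, y) = -8 (T(K, y) = (-2)³ = -8)
(-5*((12 - 14) - 97))*T(-3, 6) = -5*((12 - 14) - 97)*(-8) = -5*(-2 - 97)*(-8) = -5*(-99)*(-8) = 495*(-8) = -3960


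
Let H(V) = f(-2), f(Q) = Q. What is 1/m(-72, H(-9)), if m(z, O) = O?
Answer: -½ ≈ -0.50000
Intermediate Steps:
H(V) = -2
1/m(-72, H(-9)) = 1/(-2) = -½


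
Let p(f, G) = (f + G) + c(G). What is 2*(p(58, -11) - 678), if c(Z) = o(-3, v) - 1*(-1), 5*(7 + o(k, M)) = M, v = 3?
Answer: -6364/5 ≈ -1272.8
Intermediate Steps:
o(k, M) = -7 + M/5
c(Z) = -27/5 (c(Z) = (-7 + (⅕)*3) - 1*(-1) = (-7 + ⅗) + 1 = -32/5 + 1 = -27/5)
p(f, G) = -27/5 + G + f (p(f, G) = (f + G) - 27/5 = (G + f) - 27/5 = -27/5 + G + f)
2*(p(58, -11) - 678) = 2*((-27/5 - 11 + 58) - 678) = 2*(208/5 - 678) = 2*(-3182/5) = -6364/5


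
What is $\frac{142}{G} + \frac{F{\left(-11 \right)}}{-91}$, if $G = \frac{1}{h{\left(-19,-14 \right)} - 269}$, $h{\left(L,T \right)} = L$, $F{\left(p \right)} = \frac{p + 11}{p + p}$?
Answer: $-40896$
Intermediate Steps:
$F{\left(p \right)} = \frac{11 + p}{2 p}$
$G = - \frac{1}{288}$ ($G = \frac{1}{-19 - 269} = \frac{1}{-288} = - \frac{1}{288} \approx -0.0034722$)
$\frac{142}{G} + \frac{F{\left(-11 \right)}}{-91} = \frac{142}{- \frac{1}{288}} + \frac{\frac{1}{2} \frac{1}{-11} \left(11 - 11\right)}{-91} = 142 \left(-288\right) + \frac{1}{2} \left(- \frac{1}{11}\right) 0 \left(- \frac{1}{91}\right) = -40896 + 0 \left(- \frac{1}{91}\right) = -40896 + 0 = -40896$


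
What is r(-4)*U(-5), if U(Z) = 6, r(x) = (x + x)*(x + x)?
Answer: 384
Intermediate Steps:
r(x) = 4*x² (r(x) = (2*x)*(2*x) = 4*x²)
r(-4)*U(-5) = (4*(-4)²)*6 = (4*16)*6 = 64*6 = 384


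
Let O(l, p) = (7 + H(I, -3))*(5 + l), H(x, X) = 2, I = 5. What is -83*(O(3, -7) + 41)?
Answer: -9379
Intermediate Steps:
O(l, p) = 45 + 9*l (O(l, p) = (7 + 2)*(5 + l) = 9*(5 + l) = 45 + 9*l)
-83*(O(3, -7) + 41) = -83*((45 + 9*3) + 41) = -83*((45 + 27) + 41) = -83*(72 + 41) = -83*113 = -9379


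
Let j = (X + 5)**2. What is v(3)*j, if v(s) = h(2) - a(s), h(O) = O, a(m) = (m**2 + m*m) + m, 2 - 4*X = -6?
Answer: -931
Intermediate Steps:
X = 2 (X = 1/2 - 1/4*(-6) = 1/2 + 3/2 = 2)
a(m) = m + 2*m**2 (a(m) = (m**2 + m**2) + m = 2*m**2 + m = m + 2*m**2)
j = 49 (j = (2 + 5)**2 = 7**2 = 49)
v(s) = 2 - s*(1 + 2*s)
v(3)*j = (2 - 1*3*(1 + 2*3))*49 = (2 - 1*3*(1 + 6))*49 = (2 - 1*3*7)*49 = (2 - 21)*49 = -19*49 = -931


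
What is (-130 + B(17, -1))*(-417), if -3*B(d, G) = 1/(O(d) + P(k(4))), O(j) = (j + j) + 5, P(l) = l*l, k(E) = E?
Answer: 2981689/55 ≈ 54213.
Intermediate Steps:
P(l) = l²
O(j) = 5 + 2*j (O(j) = 2*j + 5 = 5 + 2*j)
B(d, G) = -1/(3*(21 + 2*d)) (B(d, G) = -1/(3*((5 + 2*d) + 4²)) = -1/(3*((5 + 2*d) + 16)) = -1/(3*(21 + 2*d)))
(-130 + B(17, -1))*(-417) = (-130 - 1/(63 + 6*17))*(-417) = (-130 - 1/(63 + 102))*(-417) = (-130 - 1/165)*(-417) = -21451/165*(-417) = 2981689/55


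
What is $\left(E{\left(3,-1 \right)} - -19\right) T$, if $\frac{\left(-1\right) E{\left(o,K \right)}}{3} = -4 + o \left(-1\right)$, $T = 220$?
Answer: $8800$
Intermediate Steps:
$E{\left(o,K \right)} = 12 + 3 o$ ($E{\left(o,K \right)} = - 3 \left(-4 + o \left(-1\right)\right) = - 3 \left(-4 - o\right) = 12 + 3 o$)
$\left(E{\left(3,-1 \right)} - -19\right) T = \left(\left(12 + 3 \cdot 3\right) - -19\right) 220 = \left(\left(12 + 9\right) + 19\right) 220 = \left(21 + 19\right) 220 = 40 \cdot 220 = 8800$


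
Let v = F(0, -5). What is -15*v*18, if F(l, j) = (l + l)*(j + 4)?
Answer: 0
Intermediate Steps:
F(l, j) = 2*l*(4 + j) (F(l, j) = (2*l)*(4 + j) = 2*l*(4 + j))
v = 0 (v = 2*0*(4 - 5) = 2*0*(-1) = 0)
-15*v*18 = -15*0*18 = 0*18 = 0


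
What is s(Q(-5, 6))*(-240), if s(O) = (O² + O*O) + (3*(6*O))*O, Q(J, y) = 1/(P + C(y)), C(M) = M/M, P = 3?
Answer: -300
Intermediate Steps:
C(M) = 1
Q(J, y) = ¼ (Q(J, y) = 1/(3 + 1) = 1/4 = ¼)
s(O) = 20*O² (s(O) = (O² + O²) + (18*O)*O = 2*O² + 18*O² = 20*O²)
s(Q(-5, 6))*(-240) = (20*(¼)²)*(-240) = (20*(1/16))*(-240) = (5/4)*(-240) = -300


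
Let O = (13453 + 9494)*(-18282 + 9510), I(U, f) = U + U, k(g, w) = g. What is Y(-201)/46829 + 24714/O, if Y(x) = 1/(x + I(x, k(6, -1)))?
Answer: -38781801689/315779715783306 ≈ -0.00012281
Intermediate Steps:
I(U, f) = 2*U
Y(x) = 1/(3*x) (Y(x) = 1/(x + 2*x) = 1/(3*x))
O = -201291084 (O = 22947*(-8772) = -201291084)
Y(-201)/46829 + 24714/O = ((1/3)/(-201))/46829 + 24714/(-201291084) = ((1/3)*(-1/201))*(1/46829) + 24714*(-1/201291084) = -1/603*1/46829 - 1373/11182838 = -1/28237887 - 1373/11182838 = -38781801689/315779715783306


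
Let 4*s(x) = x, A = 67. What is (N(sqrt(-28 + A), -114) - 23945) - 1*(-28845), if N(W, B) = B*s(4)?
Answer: 4786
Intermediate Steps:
s(x) = x/4
N(W, B) = B (N(W, B) = B*((1/4)*4) = B*1 = B)
(N(sqrt(-28 + A), -114) - 23945) - 1*(-28845) = (-114 - 23945) - 1*(-28845) = -24059 + 28845 = 4786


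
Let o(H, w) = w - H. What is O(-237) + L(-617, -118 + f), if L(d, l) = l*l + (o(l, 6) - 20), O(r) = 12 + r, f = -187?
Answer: 93091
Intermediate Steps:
L(d, l) = -14 + l**2 - l (L(d, l) = l*l + ((6 - l) - 20) = l**2 + (-14 - l) = -14 + l**2 - l)
O(-237) + L(-617, -118 + f) = (12 - 237) + (-14 + (-118 - 187)**2 - (-118 - 187)) = -225 + (-14 + (-305)**2 - 1*(-305)) = -225 + (-14 + 93025 + 305) = -225 + 93316 = 93091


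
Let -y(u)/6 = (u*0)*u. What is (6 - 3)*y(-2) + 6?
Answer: 6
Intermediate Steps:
y(u) = 0 (y(u) = -6*u*0*u = -0*u = -6*0 = 0)
(6 - 3)*y(-2) + 6 = (6 - 3)*0 + 6 = 3*0 + 6 = 0 + 6 = 6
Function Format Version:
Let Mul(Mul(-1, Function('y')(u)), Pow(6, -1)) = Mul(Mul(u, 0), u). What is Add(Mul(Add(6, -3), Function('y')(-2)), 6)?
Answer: 6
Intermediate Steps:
Function('y')(u) = 0 (Function('y')(u) = Mul(-6, Mul(Mul(u, 0), u)) = Mul(-6, Mul(0, u)) = Mul(-6, 0) = 0)
Add(Mul(Add(6, -3), Function('y')(-2)), 6) = Add(Mul(Add(6, -3), 0), 6) = Add(Mul(3, 0), 6) = Add(0, 6) = 6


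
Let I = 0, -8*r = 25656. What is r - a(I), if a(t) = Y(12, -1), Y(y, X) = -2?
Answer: -3205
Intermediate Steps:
r = -3207 (r = -⅛*25656 = -3207)
a(t) = -2
r - a(I) = -3207 - 1*(-2) = -3207 + 2 = -3205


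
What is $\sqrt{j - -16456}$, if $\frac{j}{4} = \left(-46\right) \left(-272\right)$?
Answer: $2 \sqrt{16626} \approx 257.88$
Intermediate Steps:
$j = 50048$ ($j = 4 \left(\left(-46\right) \left(-272\right)\right) = 4 \cdot 12512 = 50048$)
$\sqrt{j - -16456} = \sqrt{50048 - -16456} = \sqrt{50048 + 16456} = \sqrt{66504} = 2 \sqrt{16626}$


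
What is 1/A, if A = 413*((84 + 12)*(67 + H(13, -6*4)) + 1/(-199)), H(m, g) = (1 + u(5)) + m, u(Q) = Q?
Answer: 199/678535459 ≈ 2.9328e-7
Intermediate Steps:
H(m, g) = 6 + m (H(m, g) = (1 + 5) + m = 6 + m)
A = 678535459/199 (A = 413*((84 + 12)*(67 + (6 + 13)) + 1/(-199)) = 413*(96*(67 + 19) - 1/199) = 413*(96*86 - 1/199) = 413*(8256 - 1/199) = 413*(1642943/199) = 678535459/199 ≈ 3.4097e+6)
1/A = 1/(678535459/199) = 199/678535459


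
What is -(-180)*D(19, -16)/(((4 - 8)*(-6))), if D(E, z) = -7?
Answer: -105/2 ≈ -52.500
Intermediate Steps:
-(-180)*D(19, -16)/(((4 - 8)*(-6))) = -(-180)*(-7*(-1/(6*(4 - 8)))) = -(-180)*(-7/((-4*(-6)))) = -(-180)*(-7/24) = -(-180)*(-7*1/24) = -(-180)*(-7)/24 = -1*105/2 = -105/2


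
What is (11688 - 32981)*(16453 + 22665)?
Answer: -832939574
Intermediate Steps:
(11688 - 32981)*(16453 + 22665) = -21293*39118 = -832939574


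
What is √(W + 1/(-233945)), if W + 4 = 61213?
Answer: 4*√209374041828955/233945 ≈ 247.40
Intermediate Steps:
W = 61209 (W = -4 + 61213 = 61209)
√(W + 1/(-233945)) = √(61209 + 1/(-233945)) = √(61209 - 1/233945) = √(14319539504/233945) = 4*√209374041828955/233945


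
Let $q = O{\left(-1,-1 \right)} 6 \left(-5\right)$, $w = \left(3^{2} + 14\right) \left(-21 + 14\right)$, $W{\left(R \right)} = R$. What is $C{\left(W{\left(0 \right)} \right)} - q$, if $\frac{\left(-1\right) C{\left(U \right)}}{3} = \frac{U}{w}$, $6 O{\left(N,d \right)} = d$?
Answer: $-5$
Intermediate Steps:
$O{\left(N,d \right)} = \frac{d}{6}$
$w = -161$ ($w = \left(9 + 14\right) \left(-7\right) = 23 \left(-7\right) = -161$)
$C{\left(U \right)} = \frac{3 U}{161}$ ($C{\left(U \right)} = - 3 \frac{U}{-161} = - 3 \left(- \frac{U}{161}\right) = \frac{3 U}{161}$)
$q = 5$ ($q = \frac{1}{6} \left(-1\right) 6 \left(-5\right) = \left(- \frac{1}{6}\right) 6 \left(-5\right) = \left(-1\right) \left(-5\right) = 5$)
$C{\left(W{\left(0 \right)} \right)} - q = \frac{3}{161} \cdot 0 - 5 = 0 - 5 = -5$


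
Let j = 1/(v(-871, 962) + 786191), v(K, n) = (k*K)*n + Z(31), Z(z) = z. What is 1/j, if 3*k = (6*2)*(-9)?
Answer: 30950694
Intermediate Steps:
k = -36 (k = ((6*2)*(-9))/3 = (12*(-9))/3 = (⅓)*(-108) = -36)
v(K, n) = 31 - 36*K*n (v(K, n) = (-36*K)*n + 31 = -36*K*n + 31 = 31 - 36*K*n)
j = 1/30950694 (j = 1/((31 - 36*(-871)*962) + 786191) = 1/((31 + 30164472) + 786191) = 1/(30164503 + 786191) = 1/30950694 ≈ 3.2309e-8)
1/j = 1/(1/30950694) = 30950694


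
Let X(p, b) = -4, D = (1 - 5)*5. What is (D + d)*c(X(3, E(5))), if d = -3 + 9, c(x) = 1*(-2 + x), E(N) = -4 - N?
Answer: 84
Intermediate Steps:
D = -20 (D = -4*5 = -20)
c(x) = -2 + x
d = 6
(D + d)*c(X(3, E(5))) = (-20 + 6)*(-2 - 4) = -14*(-6) = 84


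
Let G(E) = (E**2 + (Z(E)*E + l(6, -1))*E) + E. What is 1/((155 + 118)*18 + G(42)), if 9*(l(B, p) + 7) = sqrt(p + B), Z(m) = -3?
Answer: 729/826616 - 3*sqrt(5)/826616 ≈ 0.00087379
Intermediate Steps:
l(B, p) = -7 + sqrt(B + p)/9 (l(B, p) = -7 + sqrt(p + B)/9 = -7 + sqrt(B + p)/9)
G(E) = E + E**2 + E*(-7 - 3*E + sqrt(5)/9) (G(E) = (E**2 + (-3*E + (-7 + sqrt(6 - 1)/9))*E) + E = (E**2 + (-3*E + (-7 + sqrt(5)/9))*E) + E = (E**2 + (-7 - 3*E + sqrt(5)/9)*E) + E = (E**2 + E*(-7 - 3*E + sqrt(5)/9)) + E = E + E**2 + E*(-7 - 3*E + sqrt(5)/9))
1/((155 + 118)*18 + G(42)) = 1/((155 + 118)*18 + (1/9)*42*(-54 + sqrt(5) - 18*42)) = 1/(273*18 + (1/9)*42*(-54 + sqrt(5) - 756)) = 1/(4914 + (1/9)*42*(-810 + sqrt(5))) = 1/(4914 + (-3780 + 14*sqrt(5)/3)) = 1/(1134 + 14*sqrt(5)/3)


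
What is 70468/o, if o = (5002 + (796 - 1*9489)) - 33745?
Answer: -17617/9359 ≈ -1.8824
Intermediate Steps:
o = -37436 (o = (5002 + (796 - 9489)) - 33745 = (5002 - 8693) - 33745 = -3691 - 33745 = -37436)
70468/o = 70468/(-37436) = 70468*(-1/37436) = -17617/9359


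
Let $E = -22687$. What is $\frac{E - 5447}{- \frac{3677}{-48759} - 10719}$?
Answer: $\frac{685892853}{261322022} \approx 2.6247$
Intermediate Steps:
$\frac{E - 5447}{- \frac{3677}{-48759} - 10719} = \frac{-22687 - 5447}{- \frac{3677}{-48759} - 10719} = - \frac{28134}{\left(-3677\right) \left(- \frac{1}{48759}\right) - 10719} = - \frac{28134}{\frac{3677}{48759} - 10719} = - \frac{28134}{- \frac{522644044}{48759}} = \left(-28134\right) \left(- \frac{48759}{522644044}\right) = \frac{685892853}{261322022}$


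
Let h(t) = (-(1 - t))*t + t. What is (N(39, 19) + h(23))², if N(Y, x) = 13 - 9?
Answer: 284089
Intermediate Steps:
h(t) = t + t*(-1 + t) (h(t) = (-1 + t)*t + t = t*(-1 + t) + t = t + t*(-1 + t))
N(Y, x) = 4
(N(39, 19) + h(23))² = (4 + 23²)² = (4 + 529)² = 533² = 284089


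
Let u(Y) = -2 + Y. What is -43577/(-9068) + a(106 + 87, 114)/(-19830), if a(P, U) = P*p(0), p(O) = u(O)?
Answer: 433816079/89909220 ≈ 4.8250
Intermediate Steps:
p(O) = -2 + O
a(P, U) = -2*P (a(P, U) = P*(-2 + 0) = P*(-2) = -2*P)
-43577/(-9068) + a(106 + 87, 114)/(-19830) = -43577/(-9068) - 2*(106 + 87)/(-19830) = -43577*(-1/9068) - 2*193*(-1/19830) = 43577/9068 - 386*(-1/19830) = 43577/9068 + 193/9915 = 433816079/89909220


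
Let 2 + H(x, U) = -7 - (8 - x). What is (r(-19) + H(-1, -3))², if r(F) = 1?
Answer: 289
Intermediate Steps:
H(x, U) = -17 + x (H(x, U) = -2 + (-7 - (8 - x)) = -2 + (-7 + (-8 + x)) = -2 + (-15 + x) = -17 + x)
(r(-19) + H(-1, -3))² = (1 + (-17 - 1))² = (1 - 18)² = (-17)² = 289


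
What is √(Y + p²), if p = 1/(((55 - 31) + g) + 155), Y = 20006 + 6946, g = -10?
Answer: √769776073/169 ≈ 164.17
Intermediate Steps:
Y = 26952
p = 1/169 (p = 1/(((55 - 31) - 10) + 155) = 1/((24 - 10) + 155) = 1/(14 + 155) = 1/169 ≈ 0.0059172)
√(Y + p²) = √(26952 + (1/169)²) = √(26952 + 1/28561) = √(769776073/28561) = √769776073/169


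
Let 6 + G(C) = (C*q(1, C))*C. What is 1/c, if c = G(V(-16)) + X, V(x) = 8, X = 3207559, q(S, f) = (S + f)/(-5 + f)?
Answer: 1/3207745 ≈ 3.1175e-7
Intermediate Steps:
q(S, f) = (S + f)/(-5 + f)
G(C) = -6 + C²*(1 + C)/(-5 + C) (G(C) = -6 + (C*((1 + C)/(-5 + C)))*C = -6 + (C*(1 + C)/(-5 + C))*C = -6 + C²*(1 + C)/(-5 + C))
c = 3207745 (c = (30 - 6*8 + 8²*(1 + 8))/(-5 + 8) + 3207559 = (30 - 48 + 64*9)/3 + 3207559 = (30 - 48 + 576)/3 + 3207559 = (⅓)*558 + 3207559 = 186 + 3207559 = 3207745)
1/c = 1/3207745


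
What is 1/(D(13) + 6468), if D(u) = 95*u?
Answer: 1/7703 ≈ 0.00012982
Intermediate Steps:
1/(D(13) + 6468) = 1/(95*13 + 6468) = 1/(1235 + 6468) = 1/7703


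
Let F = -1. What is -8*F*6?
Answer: 48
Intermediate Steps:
-8*F*6 = -8*(-1)*6 = 8*6 = 48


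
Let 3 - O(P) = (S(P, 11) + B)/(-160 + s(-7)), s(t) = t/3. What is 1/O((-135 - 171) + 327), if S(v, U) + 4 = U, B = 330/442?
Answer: 107627/328017 ≈ 0.32811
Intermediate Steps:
s(t) = t/3 (s(t) = t*(⅓) = t/3)
B = 165/221 (B = 330*(1/442) = 165/221 ≈ 0.74661)
S(v, U) = -4 + U
O(P) = 328017/107627 (O(P) = 3 - ((-4 + 11) + 165/221)/(-160 + (⅓)*(-7)) = 3 - (7 + 165/221)/(-160 - 7/3) = 3 - 1712/(221*(-487/3)) = 3 - 1712*(-3)/(221*487) = 3 - 1*(-5136/107627) = 3 + 5136/107627 = 328017/107627)
1/O((-135 - 171) + 327) = 1/(328017/107627) = 107627/328017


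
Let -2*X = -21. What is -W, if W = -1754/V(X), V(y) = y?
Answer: 3508/21 ≈ 167.05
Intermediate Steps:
X = 21/2 (X = -½*(-21) = 21/2 ≈ 10.500)
W = -3508/21 (W = -1754/21/2 = -1754*2/21 = -3508/21 ≈ -167.05)
-W = -1*(-3508/21) = 3508/21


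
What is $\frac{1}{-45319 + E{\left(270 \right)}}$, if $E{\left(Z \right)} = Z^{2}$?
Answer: $\frac{1}{27581} \approx 3.6257 \cdot 10^{-5}$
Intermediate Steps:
$\frac{1}{-45319 + E{\left(270 \right)}} = \frac{1}{-45319 + 270^{2}} = \frac{1}{-45319 + 72900} = \frac{1}{27581}$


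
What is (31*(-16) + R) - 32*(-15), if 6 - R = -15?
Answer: 5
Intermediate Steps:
R = 21 (R = 6 - 1*(-15) = 6 + 15 = 21)
(31*(-16) + R) - 32*(-15) = (31*(-16) + 21) - 32*(-15) = (-496 + 21) + 480 = -475 + 480 = 5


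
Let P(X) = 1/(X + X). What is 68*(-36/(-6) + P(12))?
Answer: 2465/6 ≈ 410.83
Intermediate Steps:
P(X) = 1/(2*X)
68*(-36/(-6) + P(12)) = 68*(-36/(-6) + (½)/12) = 68*(-36*(-⅙) + (½)*(1/12)) = 68*(6 + 1/24) = 68*(145/24) = 2465/6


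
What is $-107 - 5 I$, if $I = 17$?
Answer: $-192$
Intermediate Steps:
$-107 - 5 I = -107 - 85 = -192$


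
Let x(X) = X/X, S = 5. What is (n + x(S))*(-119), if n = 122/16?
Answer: -8211/8 ≈ -1026.4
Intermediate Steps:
x(X) = 1
n = 61/8 (n = 122*(1/16) = 61/8 ≈ 7.6250)
(n + x(S))*(-119) = (61/8 + 1)*(-119) = (69/8)*(-119) = -8211/8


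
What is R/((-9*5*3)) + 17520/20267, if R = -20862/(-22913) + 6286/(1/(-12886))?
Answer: 37615301493385762/62690999085 ≈ 6.0001e+5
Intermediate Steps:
R = -1855984965686/22913 (R = -20862*(-1/22913) + 6286/(-1/12886) = 20862/22913 + 6286*(-12886) = 20862/22913 - 81001396 = -1855984965686/22913 ≈ -8.1001e+7)
R/((-9*5*3)) + 17520/20267 = -1855984965686/(22913*(-9*5*3)) + 17520/20267 = -1855984965686/(22913*((-45*3))) + 17520*(1/20267) = -1855984965686/22913/(-135) + 17520/20267 = -1855984965686/22913*(-1/135) + 17520/20267 = 1855984965686/3093255 + 17520/20267 = 37615301493385762/62690999085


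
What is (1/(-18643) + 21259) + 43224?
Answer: 1202156568/18643 ≈ 64483.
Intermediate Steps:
(1/(-18643) + 21259) + 43224 = (-1/18643 + 21259) + 43224 = 396331536/18643 + 43224 = 1202156568/18643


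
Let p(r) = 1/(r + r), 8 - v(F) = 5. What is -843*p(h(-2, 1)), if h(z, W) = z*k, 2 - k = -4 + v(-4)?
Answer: 281/4 ≈ 70.250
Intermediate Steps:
v(F) = 3 (v(F) = 8 - 1*5 = 8 - 5 = 3)
k = 3 (k = 2 - (-4 + 3) = 2 - 1*(-1) = 2 + 1 = 3)
h(z, W) = 3*z (h(z, W) = z*3 = 3*z)
p(r) = 1/(2*r)
-843*p(h(-2, 1)) = -843/(2*(3*(-2))) = -843/(2*(-6)) = -843*(-1)/(2*6) = -843*(-1/12) = 281/4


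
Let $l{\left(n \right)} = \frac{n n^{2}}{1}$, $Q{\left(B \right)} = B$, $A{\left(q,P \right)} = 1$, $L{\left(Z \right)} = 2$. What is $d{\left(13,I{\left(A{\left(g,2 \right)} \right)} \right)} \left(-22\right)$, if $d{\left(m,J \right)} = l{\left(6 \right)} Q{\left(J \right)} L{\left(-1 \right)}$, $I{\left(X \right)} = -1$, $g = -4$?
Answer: $9504$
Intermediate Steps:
$l{\left(n \right)} = n^{3}$ ($l{\left(n \right)} = n^{3} \cdot 1 = n^{3}$)
$d{\left(m,J \right)} = 432 J$ ($d{\left(m,J \right)} = 6^{3} J 2 = 216 J 2 = 432 J$)
$d{\left(13,I{\left(A{\left(g,2 \right)} \right)} \right)} \left(-22\right) = 432 \left(-1\right) \left(-22\right) = \left(-432\right) \left(-22\right) = 9504$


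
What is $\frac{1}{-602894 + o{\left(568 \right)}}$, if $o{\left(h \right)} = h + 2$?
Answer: $- \frac{1}{602324} \approx -1.6602 \cdot 10^{-6}$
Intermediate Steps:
$o{\left(h \right)} = 2 + h$
$\frac{1}{-602894 + o{\left(568 \right)}} = \frac{1}{-602894 + \left(2 + 568\right)} = \frac{1}{-602894 + 570} = \frac{1}{-602324} = - \frac{1}{602324}$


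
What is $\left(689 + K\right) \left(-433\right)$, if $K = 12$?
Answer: $-303533$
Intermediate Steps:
$\left(689 + K\right) \left(-433\right) = \left(689 + 12\right) \left(-433\right) = 701 \left(-433\right) = -303533$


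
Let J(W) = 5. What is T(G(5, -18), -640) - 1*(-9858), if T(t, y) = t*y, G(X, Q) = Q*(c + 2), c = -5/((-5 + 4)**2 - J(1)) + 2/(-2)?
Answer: 35778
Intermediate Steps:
c = 1/4 (c = -5/((-5 + 4)**2 - 1*5) + 2/(-2) = -5/((-1)**2 - 5) + 2*(-1/2) = -5/(1 - 5) - 1 = -5/(-4) - 1 = -5*(-1/4) - 1 = 5/4 - 1 = 1/4 ≈ 0.25000)
G(X, Q) = 9*Q/4 (G(X, Q) = Q*(1/4 + 2) = Q*(9/4) = 9*Q/4)
T(G(5, -18), -640) - 1*(-9858) = ((9/4)*(-18))*(-640) - 1*(-9858) = -81/2*(-640) + 9858 = 25920 + 9858 = 35778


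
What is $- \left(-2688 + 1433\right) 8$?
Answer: $10040$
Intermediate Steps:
$- \left(-2688 + 1433\right) 8 = - \left(-1255\right) 8 = \left(-1\right) \left(-10040\right) = 10040$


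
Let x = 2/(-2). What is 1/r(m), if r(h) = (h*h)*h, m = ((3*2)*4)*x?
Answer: -1/13824 ≈ -7.2338e-5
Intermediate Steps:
x = -1 (x = 2*(-½) = -1)
m = -24 (m = ((3*2)*4)*(-1) = (6*4)*(-1) = 24*(-1) = -24)
r(h) = h³ (r(h) = h²*h = h³)
1/r(m) = 1/((-24)³) = 1/(-13824) = -1/13824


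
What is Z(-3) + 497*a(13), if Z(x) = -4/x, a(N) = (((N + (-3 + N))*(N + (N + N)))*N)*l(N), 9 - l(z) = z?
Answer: -69546200/3 ≈ -2.3182e+7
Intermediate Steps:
l(z) = 9 - z
a(N) = 3*N²*(-3 + 2*N)*(9 - N) (a(N) = (((N + (-3 + N))*(N + (N + N)))*N)*(9 - N) = (((-3 + 2*N)*(N + 2*N))*N)*(9 - N) = (((-3 + 2*N)*(3*N))*N)*(9 - N) = ((3*N*(-3 + 2*N))*N)*(9 - N) = (3*N²*(-3 + 2*N))*(9 - N) = 3*N²*(-3 + 2*N)*(9 - N))
Z(-3) + 497*a(13) = -4/(-3) + 497*(-3*13²*(-9 + 13)*(-3 + 2*13)) = -4*(-⅓) + 497*(-3*169*4*(-3 + 26)) = 4/3 + 497*(-3*169*4*23) = 4/3 + 497*(-46644) = 4/3 - 23182068 = -69546200/3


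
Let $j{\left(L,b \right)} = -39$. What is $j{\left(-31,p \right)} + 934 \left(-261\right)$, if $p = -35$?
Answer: $-243813$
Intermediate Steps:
$j{\left(-31,p \right)} + 934 \left(-261\right) = -39 + 934 \left(-261\right) = -39 - 243774 = -243813$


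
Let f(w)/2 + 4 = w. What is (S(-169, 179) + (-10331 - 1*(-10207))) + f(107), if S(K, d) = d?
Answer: 261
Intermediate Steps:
f(w) = -8 + 2*w
(S(-169, 179) + (-10331 - 1*(-10207))) + f(107) = (179 + (-10331 - 1*(-10207))) + (-8 + 2*107) = (179 + (-10331 + 10207)) + (-8 + 214) = (179 - 124) + 206 = 55 + 206 = 261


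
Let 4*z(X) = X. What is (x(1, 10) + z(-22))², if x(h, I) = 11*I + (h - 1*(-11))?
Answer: 54289/4 ≈ 13572.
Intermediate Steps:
x(h, I) = 11 + h + 11*I (x(h, I) = 11*I + (h + 11) = 11*I + (11 + h) = 11 + h + 11*I)
z(X) = X/4
(x(1, 10) + z(-22))² = ((11 + 1 + 11*10) + (¼)*(-22))² = ((11 + 1 + 110) - 11/2)² = (122 - 11/2)² = (233/2)² = 54289/4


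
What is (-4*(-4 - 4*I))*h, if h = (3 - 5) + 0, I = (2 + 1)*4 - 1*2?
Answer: -352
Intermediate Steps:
I = 10 (I = 3*4 - 2 = 12 - 2 = 10)
h = -2 (h = -2 + 0 = -2)
(-4*(-4 - 4*I))*h = -4*(-4 - 4*10)*(-2) = -4*(-4 - 40)*(-2) = -4*(-44)*(-2) = 176*(-2) = -352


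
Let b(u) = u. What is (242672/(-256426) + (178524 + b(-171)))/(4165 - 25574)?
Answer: -22867051853/2744912117 ≈ -8.3307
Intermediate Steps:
(242672/(-256426) + (178524 + b(-171)))/(4165 - 25574) = (242672/(-256426) + (178524 - 171))/(4165 - 25574) = (242672*(-1/256426) + 178353)/(-21409) = (-121336/128213 + 178353)*(-1/21409) = (22867051853/128213)*(-1/21409) = -22867051853/2744912117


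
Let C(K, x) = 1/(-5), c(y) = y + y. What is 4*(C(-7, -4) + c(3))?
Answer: 116/5 ≈ 23.200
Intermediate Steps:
c(y) = 2*y
C(K, x) = -1/5 (C(K, x) = 1*(-1/5) = -1/5)
4*(C(-7, -4) + c(3)) = 4*(-1/5 + 2*3) = 4*(-1/5 + 6) = 4*(29/5) = 116/5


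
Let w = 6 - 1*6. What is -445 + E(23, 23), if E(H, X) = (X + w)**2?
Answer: 84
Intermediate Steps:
w = 0 (w = 6 - 6 = 0)
E(H, X) = X**2 (E(H, X) = (X + 0)**2 = X**2)
-445 + E(23, 23) = -445 + 23**2 = -445 + 529 = 84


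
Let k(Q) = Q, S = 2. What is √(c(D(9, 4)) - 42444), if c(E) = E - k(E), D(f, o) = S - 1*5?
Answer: 18*I*√131 ≈ 206.02*I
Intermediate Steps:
D(f, o) = -3 (D(f, o) = 2 - 1*5 = 2 - 5 = -3)
c(E) = 0 (c(E) = E - E = 0)
√(c(D(9, 4)) - 42444) = √(0 - 42444) = √(-42444) = 18*I*√131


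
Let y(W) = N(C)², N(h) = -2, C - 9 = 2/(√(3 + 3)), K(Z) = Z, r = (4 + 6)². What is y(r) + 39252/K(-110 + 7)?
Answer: -38840/103 ≈ -377.09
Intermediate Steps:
r = 100 (r = 10² = 100)
C = 9 + √6/3 (C = 9 + 2/(√(3 + 3)) = 9 + 2/(√6) = 9 + 2*(√6/6) = 9 + √6/3 ≈ 9.8165)
y(W) = 4 (y(W) = (-2)² = 4)
y(r) + 39252/K(-110 + 7) = 4 + 39252/(-110 + 7) = 4 + 39252/(-103) = 4 + 39252*(-1/103) = 4 - 39252/103 = -38840/103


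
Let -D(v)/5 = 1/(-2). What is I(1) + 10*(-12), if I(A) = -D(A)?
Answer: -245/2 ≈ -122.50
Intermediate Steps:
D(v) = 5/2 (D(v) = -5/(-2) = -5*(-½) = 5/2)
I(A) = -5/2 (I(A) = -1*5/2 = -5/2)
I(1) + 10*(-12) = -5/2 + 10*(-12) = -5/2 - 120 = -245/2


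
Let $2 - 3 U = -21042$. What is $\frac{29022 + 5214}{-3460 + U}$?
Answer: $\frac{25677}{2666} \approx 9.6313$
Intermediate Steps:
$U = \frac{21044}{3}$ ($U = \frac{2}{3} - -7014 = \frac{2}{3} + 7014 = \frac{21044}{3} \approx 7014.7$)
$\frac{29022 + 5214}{-3460 + U} = \frac{29022 + 5214}{-3460 + \frac{21044}{3}} = \frac{34236}{\frac{10664}{3}} = 34236 \cdot \frac{3}{10664} = \frac{25677}{2666}$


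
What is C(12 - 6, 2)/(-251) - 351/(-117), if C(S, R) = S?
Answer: 747/251 ≈ 2.9761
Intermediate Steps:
C(12 - 6, 2)/(-251) - 351/(-117) = (12 - 6)/(-251) - 351/(-117) = 6*(-1/251) - 351*(-1/117) = -6/251 + 3 = 747/251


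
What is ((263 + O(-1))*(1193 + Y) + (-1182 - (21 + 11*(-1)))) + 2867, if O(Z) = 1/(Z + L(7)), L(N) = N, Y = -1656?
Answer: -721027/6 ≈ -1.2017e+5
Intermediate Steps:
O(Z) = 1/(7 + Z) (O(Z) = 1/(Z + 7) = 1/(7 + Z))
((263 + O(-1))*(1193 + Y) + (-1182 - (21 + 11*(-1)))) + 2867 = ((263 + 1/(7 - 1))*(1193 - 1656) + (-1182 - (21 + 11*(-1)))) + 2867 = ((263 + 1/6)*(-463) + (-1182 - (21 - 11))) + 2867 = ((263 + 1/6)*(-463) + (-1182 - 1*10)) + 2867 = ((1579/6)*(-463) + (-1182 - 10)) + 2867 = (-731077/6 - 1192) + 2867 = -738229/6 + 2867 = -721027/6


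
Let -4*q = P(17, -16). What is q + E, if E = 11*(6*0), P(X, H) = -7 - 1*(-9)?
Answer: -½ ≈ -0.50000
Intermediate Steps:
P(X, H) = 2 (P(X, H) = -7 + 9 = 2)
E = 0 (E = 11*0 = 0)
q = -½ (q = -¼*2 = -½ ≈ -0.50000)
q + E = -½ + 0 = -½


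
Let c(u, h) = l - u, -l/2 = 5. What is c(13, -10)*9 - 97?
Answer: -304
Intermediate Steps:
l = -10 (l = -2*5 = -10)
c(u, h) = -10 - u
c(13, -10)*9 - 97 = (-10 - 1*13)*9 - 97 = (-10 - 13)*9 - 97 = -23*9 - 97 = -207 - 97 = -304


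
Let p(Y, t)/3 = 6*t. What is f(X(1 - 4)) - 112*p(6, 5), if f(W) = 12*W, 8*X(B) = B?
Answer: -20169/2 ≈ -10085.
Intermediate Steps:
X(B) = B/8
p(Y, t) = 18*t (p(Y, t) = 3*(6*t) = 18*t)
f(X(1 - 4)) - 112*p(6, 5) = 12*((1 - 4)/8) - 2016*5 = 12*((1/8)*(-3)) - 112*90 = 12*(-3/8) - 10080 = -9/2 - 10080 = -20169/2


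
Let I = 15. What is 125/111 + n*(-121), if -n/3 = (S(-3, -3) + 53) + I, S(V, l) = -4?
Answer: 2578877/111 ≈ 23233.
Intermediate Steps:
n = -192 (n = -3*((-4 + 53) + 15) = -3*(49 + 15) = -3*64 = -192)
125/111 + n*(-121) = 125/111 - 192*(-121) = 125*(1/111) + 23232 = 125/111 + 23232 = 2578877/111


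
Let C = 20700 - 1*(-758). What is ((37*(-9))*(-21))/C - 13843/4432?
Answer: -133025059/47550928 ≈ -2.7975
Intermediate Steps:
C = 21458 (C = 20700 + 758 = 21458)
((37*(-9))*(-21))/C - 13843/4432 = ((37*(-9))*(-21))/21458 - 13843/4432 = -333*(-21)*(1/21458) - 13843*1/4432 = 6993*(1/21458) - 13843/4432 = 6993/21458 - 13843/4432 = -133025059/47550928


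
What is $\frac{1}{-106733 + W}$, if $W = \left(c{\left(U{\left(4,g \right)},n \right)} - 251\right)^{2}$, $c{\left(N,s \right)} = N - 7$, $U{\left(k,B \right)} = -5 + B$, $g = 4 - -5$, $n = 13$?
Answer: $- \frac{1}{42217} \approx -2.3687 \cdot 10^{-5}$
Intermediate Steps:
$g = 9$ ($g = 4 + 5 = 9$)
$c{\left(N,s \right)} = -7 + N$
$W = 64516$ ($W = \left(\left(-7 + \left(-5 + 9\right)\right) - 251\right)^{2} = \left(\left(-7 + 4\right) - 251\right)^{2} = \left(-3 - 251\right)^{2} = \left(-254\right)^{2} = 64516$)
$\frac{1}{-106733 + W} = \frac{1}{-106733 + 64516} = \frac{1}{-42217} = - \frac{1}{42217}$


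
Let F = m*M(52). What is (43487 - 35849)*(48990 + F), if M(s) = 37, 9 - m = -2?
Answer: 377294286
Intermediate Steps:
m = 11 (m = 9 - 1*(-2) = 9 + 2 = 11)
F = 407 (F = 11*37 = 407)
(43487 - 35849)*(48990 + F) = (43487 - 35849)*(48990 + 407) = 7638*49397 = 377294286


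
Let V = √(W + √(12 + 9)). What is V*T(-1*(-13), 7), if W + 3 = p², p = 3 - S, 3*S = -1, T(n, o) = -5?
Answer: -5*√(73 + 9*√21)/3 ≈ -17.814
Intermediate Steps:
S = -⅓ (S = (⅓)*(-1) = -⅓ ≈ -0.33333)
p = 10/3 (p = 3 - 1*(-⅓) = 3 + ⅓ = 10/3 ≈ 3.3333)
W = 73/9 (W = -3 + (10/3)² = -3 + 100/9 = 73/9 ≈ 8.1111)
V = √(73/9 + √21) (V = √(73/9 + √(12 + 9)) = √(73/9 + √21) ≈ 3.5628)
V*T(-1*(-13), 7) = (√(73 + 9*√21)/3)*(-5) = -5*√(73 + 9*√21)/3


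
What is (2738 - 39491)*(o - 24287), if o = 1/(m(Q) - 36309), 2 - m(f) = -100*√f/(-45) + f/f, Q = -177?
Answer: 7942832098890328239/8898334232 - 551295*I*√177/8898334232 ≈ 8.9262e+8 - 0.00082426*I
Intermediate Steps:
m(f) = 1 - 20*√f/9 (m(f) = 2 - (-100*√f/(-45) + f/f) = 2 - (-100*√f*(-1/45) + 1) = 2 - (20*√f/9 + 1) = 2 - (1 + 20*√f/9) = 2 + (-1 - 20*√f/9) = 1 - 20*√f/9)
o = 1/(-36308 - 20*I*√177/9) (o = 1/((1 - 20*I*√177/9) - 36309) = 1/(-36308 - 20*I*√177/9) ≈ -2.7542e-5 + 2.24e-8*I)
(2738 - 39491)*(o - 24287) = (2738 - 39491)*((-245079/8898334232 + 15*I*√177/8898334232) - 24287) = -36753*(-216113843737663/8898334232 + 15*I*√177/8898334232) = 7942832098890328239/8898334232 - 551295*I*√177/8898334232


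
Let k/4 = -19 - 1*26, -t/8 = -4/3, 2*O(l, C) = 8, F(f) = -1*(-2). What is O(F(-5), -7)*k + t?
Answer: -2128/3 ≈ -709.33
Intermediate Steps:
F(f) = 2
O(l, C) = 4 (O(l, C) = (1/2)*8 = 4)
t = 32/3 (t = -(-32)/3 = -8*(-4/3) = 32/3 ≈ 10.667)
k = -180 (k = 4*(-19 - 1*26) = 4*(-19 - 26) = 4*(-45) = -180)
O(F(-5), -7)*k + t = 4*(-180) + 32/3 = -720 + 32/3 = -2128/3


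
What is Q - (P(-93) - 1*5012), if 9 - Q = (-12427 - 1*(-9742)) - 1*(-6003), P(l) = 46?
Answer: 1657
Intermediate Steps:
Q = -3309 (Q = 9 - ((-12427 - 1*(-9742)) - 1*(-6003)) = 9 - ((-12427 + 9742) + 6003) = 9 - (-2685 + 6003) = 9 - 1*3318 = 9 - 3318 = -3309)
Q - (P(-93) - 1*5012) = -3309 - (46 - 1*5012) = -3309 - (46 - 5012) = -3309 - 1*(-4966) = -3309 + 4966 = 1657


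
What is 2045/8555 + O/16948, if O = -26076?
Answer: -9421076/7249507 ≈ -1.2995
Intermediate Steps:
2045/8555 + O/16948 = 2045/8555 - 26076/16948 = 2045*(1/8555) - 26076*1/16948 = 409/1711 - 6519/4237 = -9421076/7249507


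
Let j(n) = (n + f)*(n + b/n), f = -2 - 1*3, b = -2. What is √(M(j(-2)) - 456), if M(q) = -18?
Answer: I*√474 ≈ 21.772*I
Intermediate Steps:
f = -5 (f = -2 - 3 = -5)
j(n) = (-5 + n)*(n - 2/n) (j(n) = (n - 5)*(n - 2/n) = (-5 + n)*(n - 2/n))
√(M(j(-2)) - 456) = √(-18 - 456) = √(-474) = I*√474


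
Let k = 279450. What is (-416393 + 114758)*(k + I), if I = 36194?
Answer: -95209277940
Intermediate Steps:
(-416393 + 114758)*(k + I) = (-416393 + 114758)*(279450 + 36194) = -301635*315644 = -95209277940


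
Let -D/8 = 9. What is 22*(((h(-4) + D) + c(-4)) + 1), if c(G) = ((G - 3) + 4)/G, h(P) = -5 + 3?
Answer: -3179/2 ≈ -1589.5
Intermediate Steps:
D = -72 (D = -8*9 = -72)
h(P) = -2
c(G) = (1 + G)/G (c(G) = ((-3 + G) + 4)/G = (1 + G)/G)
22*(((h(-4) + D) + c(-4)) + 1) = 22*(((-2 - 72) + (1 - 4)/(-4)) + 1) = 22*((-74 - 1/4*(-3)) + 1) = 22*((-74 + 3/4) + 1) = 22*(-293/4 + 1) = 22*(-289/4) = -3179/2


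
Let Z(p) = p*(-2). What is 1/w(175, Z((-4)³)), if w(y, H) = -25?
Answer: -1/25 ≈ -0.040000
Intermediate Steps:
Z(p) = -2*p
1/w(175, Z((-4)³)) = 1/(-25) = -1/25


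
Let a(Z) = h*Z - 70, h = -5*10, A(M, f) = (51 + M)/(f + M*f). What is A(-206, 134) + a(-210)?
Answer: 57302451/5494 ≈ 10430.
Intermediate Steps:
A(M, f) = (51 + M)/(f + M*f)
h = -50
a(Z) = -70 - 50*Z (a(Z) = -50*Z - 70 = -70 - 50*Z)
A(-206, 134) + a(-210) = (51 - 206)/(134*(1 - 206)) + (-70 - 50*(-210)) = (1/134)*(-155)/(-205) + (-70 + 10500) = (1/134)*(-1/205)*(-155) + 10430 = 31/5494 + 10430 = 57302451/5494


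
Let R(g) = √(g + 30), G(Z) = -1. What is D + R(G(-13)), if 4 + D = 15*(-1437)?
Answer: -21559 + √29 ≈ -21554.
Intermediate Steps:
D = -21559 (D = -4 + 15*(-1437) = -4 - 21555 = -21559)
R(g) = √(30 + g)
D + R(G(-13)) = -21559 + √(30 - 1) = -21559 + √29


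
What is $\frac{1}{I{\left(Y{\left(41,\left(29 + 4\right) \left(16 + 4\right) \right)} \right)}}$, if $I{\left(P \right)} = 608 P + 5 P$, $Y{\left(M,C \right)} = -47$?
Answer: $- \frac{1}{28811} \approx -3.4709 \cdot 10^{-5}$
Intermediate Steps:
$I{\left(P \right)} = 613 P$
$\frac{1}{I{\left(Y{\left(41,\left(29 + 4\right) \left(16 + 4\right) \right)} \right)}} = \frac{1}{613 \left(-47\right)} = \frac{1}{-28811} = - \frac{1}{28811}$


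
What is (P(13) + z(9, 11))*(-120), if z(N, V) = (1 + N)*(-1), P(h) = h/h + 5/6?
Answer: 980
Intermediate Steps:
P(h) = 11/6 (P(h) = 1 + 5*(⅙) = 1 + ⅚ = 11/6)
z(N, V) = -1 - N
(P(13) + z(9, 11))*(-120) = (11/6 + (-1 - 1*9))*(-120) = (11/6 + (-1 - 9))*(-120) = (11/6 - 10)*(-120) = -49/6*(-120) = 980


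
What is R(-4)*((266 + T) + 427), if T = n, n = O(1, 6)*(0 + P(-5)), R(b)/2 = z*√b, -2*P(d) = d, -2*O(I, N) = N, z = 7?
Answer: 19194*I ≈ 19194.0*I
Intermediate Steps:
O(I, N) = -N/2
P(d) = -d/2
R(b) = 14*√b (R(b) = 2*(7*√b) = 14*√b)
n = -15/2 (n = (-½*6)*(0 - ½*(-5)) = -3*(0 + 5/2) = -3*5/2 = -15/2 ≈ -7.5000)
T = -15/2 ≈ -7.5000
R(-4)*((266 + T) + 427) = (14*√(-4))*((266 - 15/2) + 427) = (14*(2*I))*(517/2 + 427) = (28*I)*(1371/2) = 19194*I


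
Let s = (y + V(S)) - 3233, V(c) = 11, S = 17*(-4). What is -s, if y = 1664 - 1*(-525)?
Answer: 1033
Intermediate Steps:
S = -68
y = 2189 (y = 1664 + 525 = 2189)
s = -1033 (s = (2189 + 11) - 3233 = 2200 - 3233 = -1033)
-s = -1*(-1033) = 1033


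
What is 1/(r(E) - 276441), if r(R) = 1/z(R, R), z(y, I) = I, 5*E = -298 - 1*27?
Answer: -65/17968666 ≈ -3.6174e-6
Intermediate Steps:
E = -65 (E = (-298 - 1*27)/5 = (-298 - 27)/5 = (⅕)*(-325) = -65)
r(R) = 1/R
1/(r(E) - 276441) = 1/(1/(-65) - 276441) = 1/(-1/65 - 276441) = 1/(-17968666/65) = -65/17968666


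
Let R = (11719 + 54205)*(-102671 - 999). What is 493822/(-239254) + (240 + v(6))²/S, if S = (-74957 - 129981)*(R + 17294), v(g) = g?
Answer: -86456667384183732404/41887772312226886259 ≈ -2.0640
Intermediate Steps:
R = -6834341080 (R = 65924*(-103670) = -6834341080)
S = 1400612648055268 (S = (-74957 - 129981)*(-6834341080 + 17294) = -204938*(-6834323786) = 1400612648055268)
493822/(-239254) + (240 + v(6))²/S = 493822/(-239254) + (240 + 6)²/1400612648055268 = 493822*(-1/239254) + 246²*(1/1400612648055268) = -246911/119627 + 60516*(1/1400612648055268) = -246911/119627 + 15129/350153162013817 = -86456667384183732404/41887772312226886259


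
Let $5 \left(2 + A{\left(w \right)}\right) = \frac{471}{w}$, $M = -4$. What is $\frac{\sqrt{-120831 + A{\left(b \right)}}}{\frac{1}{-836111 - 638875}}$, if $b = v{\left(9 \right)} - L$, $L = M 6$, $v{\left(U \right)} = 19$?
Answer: $- \frac{3841824 i \sqrt{445265}}{5} \approx - 5.1272 \cdot 10^{8} i$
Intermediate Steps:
$L = -24$ ($L = \left(-4\right) 6 = -24$)
$b = 43$ ($b = 19 - -24 = 19 + 24 = 43$)
$A{\left(w \right)} = -2 + \frac{471}{5 w}$ ($A{\left(w \right)} = -2 + \frac{471 \frac{1}{w}}{5} = -2 + \frac{471}{5 w}$)
$\frac{\sqrt{-120831 + A{\left(b \right)}}}{\frac{1}{-836111 - 638875}} = \frac{\sqrt{-120831 - \left(2 - \frac{471}{5 \cdot 43}\right)}}{\frac{1}{-836111 - 638875}} = \frac{\sqrt{-120831 + \left(-2 + \frac{471}{5} \cdot \frac{1}{43}\right)}}{\frac{1}{-1474986}} = \frac{\sqrt{-120831 + \left(-2 + \frac{471}{215}\right)}}{- \frac{1}{1474986}} = \sqrt{-120831 + \frac{41}{215}} \left(-1474986\right) = \sqrt{- \frac{25978624}{215}} \left(-1474986\right) = \frac{112 i \sqrt{445265}}{215} \left(-1474986\right) = - \frac{3841824 i \sqrt{445265}}{5}$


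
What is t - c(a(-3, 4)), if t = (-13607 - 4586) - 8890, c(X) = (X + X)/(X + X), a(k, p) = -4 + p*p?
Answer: -27084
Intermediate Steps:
a(k, p) = -4 + p²
c(X) = 1 (c(X) = (2*X)/((2*X)) = (2*X)*(1/(2*X)) = 1)
t = -27083 (t = -18193 - 8890 = -27083)
t - c(a(-3, 4)) = -27083 - 1*1 = -27083 - 1 = -27084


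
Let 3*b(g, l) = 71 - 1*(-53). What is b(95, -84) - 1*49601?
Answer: -148679/3 ≈ -49560.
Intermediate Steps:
b(g, l) = 124/3 (b(g, l) = (71 - 1*(-53))/3 = (71 + 53)/3 = (1/3)*124 = 124/3)
b(95, -84) - 1*49601 = 124/3 - 1*49601 = 124/3 - 49601 = -148679/3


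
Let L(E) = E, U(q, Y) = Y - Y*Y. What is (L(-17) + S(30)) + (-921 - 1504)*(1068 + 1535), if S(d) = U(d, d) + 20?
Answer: -6313142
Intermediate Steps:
U(q, Y) = Y - Y**2
S(d) = 20 + d*(1 - d) (S(d) = d*(1 - d) + 20 = 20 + d*(1 - d))
(L(-17) + S(30)) + (-921 - 1504)*(1068 + 1535) = (-17 + (20 - 1*30*(-1 + 30))) + (-921 - 1504)*(1068 + 1535) = (-17 + (20 - 1*30*29)) - 2425*2603 = (-17 + (20 - 870)) - 6312275 = (-17 - 850) - 6312275 = -867 - 6312275 = -6313142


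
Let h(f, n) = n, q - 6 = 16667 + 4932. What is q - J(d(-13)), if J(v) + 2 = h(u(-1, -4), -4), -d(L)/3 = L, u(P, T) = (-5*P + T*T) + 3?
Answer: 21611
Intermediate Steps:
u(P, T) = 3 + T² - 5*P (u(P, T) = (-5*P + T²) + 3 = (T² - 5*P) + 3 = 3 + T² - 5*P)
d(L) = -3*L
q = 21605 (q = 6 + (16667 + 4932) = 6 + 21599 = 21605)
J(v) = -6 (J(v) = -2 - 4 = -6)
q - J(d(-13)) = 21605 - 1*(-6) = 21605 + 6 = 21611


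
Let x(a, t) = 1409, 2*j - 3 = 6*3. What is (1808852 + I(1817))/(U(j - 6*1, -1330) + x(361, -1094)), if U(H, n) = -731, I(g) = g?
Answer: 1810669/678 ≈ 2670.6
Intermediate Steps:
j = 21/2 (j = 3/2 + (6*3)/2 = 3/2 + (½)*18 = 3/2 + 9 = 21/2 ≈ 10.500)
(1808852 + I(1817))/(U(j - 6*1, -1330) + x(361, -1094)) = (1808852 + 1817)/(-731 + 1409) = 1810669/678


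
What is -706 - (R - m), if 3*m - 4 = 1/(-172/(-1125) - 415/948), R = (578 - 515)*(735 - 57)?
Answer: -13191771388/303819 ≈ -43420.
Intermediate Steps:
R = 42714 (R = 63*678 = 42714)
m = 49592/303819 (m = 4/3 + 1/(3*(-172/(-1125) - 415/948)) = 4/3 + 1/(3*(-172*(-1/1125) - 415*1/948)) = 4/3 + 1/(3*(172/1125 - 415/948)) = 4/3 + 1/(3*(-101273/355500)) = 4/3 + (1/3)*(-355500/101273) = 4/3 - 118500/101273 = 49592/303819 ≈ 0.16323)
-706 - (R - m) = -706 - (42714 - 1*49592/303819) = -706 - (42714 - 49592/303819) = -706 - 1*12977275174/303819 = -706 - 12977275174/303819 = -13191771388/303819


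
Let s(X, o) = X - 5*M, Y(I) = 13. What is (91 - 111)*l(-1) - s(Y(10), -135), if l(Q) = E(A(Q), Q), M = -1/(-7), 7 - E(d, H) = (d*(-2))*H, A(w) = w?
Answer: -1346/7 ≈ -192.29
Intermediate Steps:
E(d, H) = 7 + 2*H*d (E(d, H) = 7 - d*(-2)*H = 7 - (-2*d)*H = 7 - (-2)*H*d = 7 + 2*H*d)
M = ⅐ (M = -1*(-⅐) = ⅐ ≈ 0.14286)
l(Q) = 7 + 2*Q² (l(Q) = 7 + 2*Q*Q = 7 + 2*Q²)
s(X, o) = -5/7 + X (s(X, o) = X - 5*⅐ = X - 5/7 = -5/7 + X)
(91 - 111)*l(-1) - s(Y(10), -135) = (91 - 111)*(7 + 2*(-1)²) - (-5/7 + 13) = -20*(7 + 2*1) - 1*86/7 = -20*(7 + 2) - 86/7 = -20*9 - 86/7 = -180 - 86/7 = -1346/7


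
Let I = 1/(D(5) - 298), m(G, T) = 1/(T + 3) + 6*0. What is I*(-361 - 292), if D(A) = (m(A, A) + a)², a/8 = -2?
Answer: 41792/2943 ≈ 14.200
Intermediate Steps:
m(G, T) = 1/(3 + T) (m(G, T) = 1/(3 + T) + 0 = 1/(3 + T))
a = -16 (a = 8*(-2) = -16)
D(A) = (-16 + 1/(3 + A))² (D(A) = (1/(3 + A) - 16)² = (-16 + 1/(3 + A))²)
I = -64/2943 (I = 1/((47 + 16*5)²/(3 + 5)² - 298) = 1/((47 + 80)²/8² - 298) = 1/((1/64)*127² - 298) = 1/((1/64)*16129 - 298) = 1/(16129/64 - 298) = 1/(-2943/64) = -64/2943 ≈ -0.021747)
I*(-361 - 292) = -64*(-361 - 292)/2943 = -64/2943*(-653) = 41792/2943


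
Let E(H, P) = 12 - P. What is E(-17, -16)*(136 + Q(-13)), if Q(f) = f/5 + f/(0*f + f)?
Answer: 18816/5 ≈ 3763.2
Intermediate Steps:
Q(f) = 1 + f/5 (Q(f) = f*(⅕) + f/(0 + f) = f/5 + f/f = f/5 + 1 = 1 + f/5)
E(-17, -16)*(136 + Q(-13)) = (12 - 1*(-16))*(136 + (1 + (⅕)*(-13))) = (12 + 16)*(136 + (1 - 13/5)) = 28*(136 - 8/5) = 28*(672/5) = 18816/5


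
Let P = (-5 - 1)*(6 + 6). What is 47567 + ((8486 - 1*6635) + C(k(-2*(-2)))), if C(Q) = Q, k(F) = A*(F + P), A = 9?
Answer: 48806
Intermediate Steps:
P = -72 (P = -6*12 = -72)
k(F) = -648 + 9*F (k(F) = 9*(F - 72) = 9*(-72 + F) = -648 + 9*F)
47567 + ((8486 - 1*6635) + C(k(-2*(-2)))) = 47567 + ((8486 - 1*6635) + (-648 + 9*(-2*(-2)))) = 47567 + ((8486 - 6635) + (-648 + 9*4)) = 47567 + (1851 + (-648 + 36)) = 47567 + (1851 - 612) = 47567 + 1239 = 48806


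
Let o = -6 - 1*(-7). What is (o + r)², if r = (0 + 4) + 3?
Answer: 64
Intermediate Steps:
r = 7 (r = 4 + 3 = 7)
o = 1 (o = -6 + 7 = 1)
(o + r)² = (1 + 7)² = 8² = 64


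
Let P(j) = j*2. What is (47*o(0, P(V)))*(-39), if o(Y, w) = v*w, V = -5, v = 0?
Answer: 0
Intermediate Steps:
P(j) = 2*j
o(Y, w) = 0 (o(Y, w) = 0*w = 0)
(47*o(0, P(V)))*(-39) = (47*0)*(-39) = 0*(-39) = 0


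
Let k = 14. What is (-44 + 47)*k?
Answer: 42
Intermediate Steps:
(-44 + 47)*k = (-44 + 47)*14 = 3*14 = 42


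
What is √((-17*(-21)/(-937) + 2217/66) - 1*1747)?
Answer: 189*I*√20387246/20614 ≈ 41.398*I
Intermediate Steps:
√((-17*(-21)/(-937) + 2217/66) - 1*1747) = √((357*(-1/937) + 2217*(1/66)) - 1747) = √((-357/937 + 739/22) - 1747) = √(684589/20614 - 1747) = √(-35328069/20614) = 189*I*√20387246/20614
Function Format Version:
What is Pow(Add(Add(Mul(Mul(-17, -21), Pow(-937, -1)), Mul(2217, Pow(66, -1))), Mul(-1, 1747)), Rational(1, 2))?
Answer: Mul(Rational(189, 20614), I, Pow(20387246, Rational(1, 2))) ≈ Mul(41.398, I)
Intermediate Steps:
Pow(Add(Add(Mul(Mul(-17, -21), Pow(-937, -1)), Mul(2217, Pow(66, -1))), Mul(-1, 1747)), Rational(1, 2)) = Pow(Add(Add(Mul(357, Rational(-1, 937)), Mul(2217, Rational(1, 66))), -1747), Rational(1, 2)) = Pow(Add(Add(Rational(-357, 937), Rational(739, 22)), -1747), Rational(1, 2)) = Pow(Add(Rational(684589, 20614), -1747), Rational(1, 2)) = Pow(Rational(-35328069, 20614), Rational(1, 2)) = Mul(Rational(189, 20614), I, Pow(20387246, Rational(1, 2)))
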